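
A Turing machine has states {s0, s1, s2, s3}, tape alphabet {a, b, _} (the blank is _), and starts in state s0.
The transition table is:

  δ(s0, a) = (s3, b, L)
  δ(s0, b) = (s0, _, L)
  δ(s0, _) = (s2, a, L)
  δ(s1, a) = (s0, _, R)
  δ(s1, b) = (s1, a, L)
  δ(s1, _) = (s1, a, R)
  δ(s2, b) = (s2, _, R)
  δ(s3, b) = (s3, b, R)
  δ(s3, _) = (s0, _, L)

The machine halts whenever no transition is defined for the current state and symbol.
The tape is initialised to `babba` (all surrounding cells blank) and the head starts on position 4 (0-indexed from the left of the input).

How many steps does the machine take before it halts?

14

state=s0 head=4 tape=__babb[a]_   (s0,a)→(s3,b,L)
state=s3 head=3 tape=__bab[b]b_   (s3,b)→(s3,b,R)
state=s3 head=4 tape=__babb[b]_   (s3,b)→(s3,b,R)
state=s3 head=5 tape=__babbb[_]   (s3,_)→(s0,_,L)
state=s0 head=4 tape=__babb[b]_   (s0,b)→(s0,_,L)
state=s0 head=3 tape=__bab[b]__   (s0,b)→(s0,_,L)
state=s0 head=2 tape=__ba[b]___   (s0,b)→(s0,_,L)
state=s0 head=1 tape=__b[a]____   (s0,a)→(s3,b,L)
state=s3 head=0 tape=__[b]b____   (s3,b)→(s3,b,R)
state=s3 head=1 tape=__b[b]____   (s3,b)→(s3,b,R)
state=s3 head=2 tape=__bb[_]___   (s3,_)→(s0,_,L)
state=s0 head=1 tape=__b[b]____   (s0,b)→(s0,_,L)
state=s0 head=0 tape=__[b]_____   (s0,b)→(s0,_,L)
state=s0 head=-1 tape=_[_]______   (s0,_)→(s2,a,L)
state=s2 head=-2 tape=[_]a______
M halts after 14 transitions.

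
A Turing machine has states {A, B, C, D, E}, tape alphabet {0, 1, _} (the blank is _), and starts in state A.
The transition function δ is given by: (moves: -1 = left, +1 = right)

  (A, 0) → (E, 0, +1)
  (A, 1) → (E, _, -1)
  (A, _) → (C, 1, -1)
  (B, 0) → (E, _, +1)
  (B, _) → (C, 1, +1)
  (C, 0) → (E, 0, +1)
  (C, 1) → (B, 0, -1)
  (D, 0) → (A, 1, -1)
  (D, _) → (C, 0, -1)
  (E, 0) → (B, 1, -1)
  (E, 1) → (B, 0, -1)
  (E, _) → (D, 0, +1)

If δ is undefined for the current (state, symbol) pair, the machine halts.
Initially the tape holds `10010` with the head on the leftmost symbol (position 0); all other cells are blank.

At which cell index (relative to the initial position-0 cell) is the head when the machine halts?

state=A head=0 tape=_[1]0010   (A,1)→(E,_,-1)
state=E head=-1 tape=[_]_0010   (E,_)→(D,0,+1)
state=D head=0 tape=0[_]0010   (D,_)→(C,0,-1)
state=C head=-1 tape=[0]00010   (C,0)→(E,0,+1)
state=E head=0 tape=0[0]0010   (E,0)→(B,1,-1)
state=B head=-1 tape=[0]10010   (B,0)→(E,_,+1)
state=E head=0 tape=_[1]0010   (E,1)→(B,0,-1)
state=B head=-1 tape=[_]00010   (B,_)→(C,1,+1)
state=C head=0 tape=1[0]0010   (C,0)→(E,0,+1)
state=E head=1 tape=10[0]010   (E,0)→(B,1,-1)
state=B head=0 tape=1[0]1010   (B,0)→(E,_,+1)
state=E head=1 tape=1_[1]010   (E,1)→(B,0,-1)
state=B head=0 tape=1[_]0010   (B,_)→(C,1,+1)
state=C head=1 tape=11[0]010   (C,0)→(E,0,+1)
state=E head=2 tape=110[0]10   (E,0)→(B,1,-1)
state=B head=1 tape=11[0]110   (B,0)→(E,_,+1)
state=E head=2 tape=11_[1]10   (E,1)→(B,0,-1)
state=B head=1 tape=11[_]010   (B,_)→(C,1,+1)
state=C head=2 tape=111[0]10   (C,0)→(E,0,+1)
state=E head=3 tape=1110[1]0   (E,1)→(B,0,-1)
state=B head=2 tape=111[0]00   (B,0)→(E,_,+1)
state=E head=3 tape=111_[0]0   (E,0)→(B,1,-1)
state=B head=2 tape=111[_]10   (B,_)→(C,1,+1)
state=C head=3 tape=1111[1]0   (C,1)→(B,0,-1)
state=B head=2 tape=111[1]00
At halt the head is at cell 2.

2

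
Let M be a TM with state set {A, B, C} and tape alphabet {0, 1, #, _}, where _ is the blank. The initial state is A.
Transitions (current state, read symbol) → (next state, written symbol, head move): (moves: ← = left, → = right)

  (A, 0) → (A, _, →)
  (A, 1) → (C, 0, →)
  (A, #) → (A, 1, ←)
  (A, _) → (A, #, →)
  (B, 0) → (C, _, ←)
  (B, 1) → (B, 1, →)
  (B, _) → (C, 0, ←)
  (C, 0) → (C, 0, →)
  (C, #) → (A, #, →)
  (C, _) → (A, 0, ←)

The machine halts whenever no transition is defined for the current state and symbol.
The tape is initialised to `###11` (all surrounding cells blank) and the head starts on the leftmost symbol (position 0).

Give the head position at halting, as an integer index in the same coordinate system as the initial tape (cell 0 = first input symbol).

A | _[#]##11   read # → write 1, move ←, go to A
A | [_]1##11   read _ → write #, move →, go to A
A | #[1]##11   read 1 → write 0, move →, go to C
C | #0[#]#11   read # → write #, move →, go to A
A | #0#[#]11   read # → write 1, move ←, go to A
A | #0[#]111   read # → write 1, move ←, go to A
A | #[0]1111   read 0 → write _, move →, go to A
A | #_[1]111   read 1 → write 0, move →, go to C
C | #_0[1]11
At halt the head is at cell 2.

2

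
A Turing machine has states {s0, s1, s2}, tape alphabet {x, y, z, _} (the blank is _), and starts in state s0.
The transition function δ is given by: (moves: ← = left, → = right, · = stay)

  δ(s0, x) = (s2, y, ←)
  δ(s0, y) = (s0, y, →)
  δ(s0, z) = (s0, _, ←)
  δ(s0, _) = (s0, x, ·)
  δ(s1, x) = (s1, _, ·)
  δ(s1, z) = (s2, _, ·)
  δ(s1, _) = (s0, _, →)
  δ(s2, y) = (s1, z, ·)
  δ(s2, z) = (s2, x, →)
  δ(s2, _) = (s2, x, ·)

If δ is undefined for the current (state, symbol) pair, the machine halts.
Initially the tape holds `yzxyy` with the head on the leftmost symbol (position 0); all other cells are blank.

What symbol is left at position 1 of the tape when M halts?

y

state=s0 head=0 tape=[y]zxyy   (s0,y)→(s0,y,→)
state=s0 head=1 tape=y[z]xyy   (s0,z)→(s0,_,←)
state=s0 head=0 tape=[y]_xyy   (s0,y)→(s0,y,→)
state=s0 head=1 tape=y[_]xyy   (s0,_)→(s0,x,·)
state=s0 head=1 tape=y[x]xyy   (s0,x)→(s2,y,←)
state=s2 head=0 tape=[y]yxyy   (s2,y)→(s1,z,·)
state=s1 head=0 tape=[z]yxyy   (s1,z)→(s2,_,·)
state=s2 head=0 tape=[_]yxyy   (s2,_)→(s2,x,·)
state=s2 head=0 tape=[x]yxyy
Cell 1 holds y when M halts.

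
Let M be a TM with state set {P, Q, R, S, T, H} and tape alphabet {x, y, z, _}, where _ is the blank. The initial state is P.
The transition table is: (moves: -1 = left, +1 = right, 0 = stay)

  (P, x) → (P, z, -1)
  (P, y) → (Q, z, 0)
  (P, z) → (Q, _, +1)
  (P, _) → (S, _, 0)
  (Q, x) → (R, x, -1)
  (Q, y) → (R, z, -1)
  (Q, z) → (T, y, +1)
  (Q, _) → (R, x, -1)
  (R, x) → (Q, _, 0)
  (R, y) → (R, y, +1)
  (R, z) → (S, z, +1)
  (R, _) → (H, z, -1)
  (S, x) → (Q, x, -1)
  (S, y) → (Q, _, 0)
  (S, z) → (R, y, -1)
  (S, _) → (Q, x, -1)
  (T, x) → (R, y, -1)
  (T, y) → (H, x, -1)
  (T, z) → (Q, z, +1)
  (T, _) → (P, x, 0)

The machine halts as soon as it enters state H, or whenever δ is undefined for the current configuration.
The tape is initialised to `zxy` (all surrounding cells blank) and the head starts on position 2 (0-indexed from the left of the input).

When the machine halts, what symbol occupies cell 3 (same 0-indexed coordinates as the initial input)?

y

state=P head=2 tape=zx[y]___   (P,y)→(Q,z,0)
state=Q head=2 tape=zx[z]___   (Q,z)→(T,y,+1)
state=T head=3 tape=zxy[_]__   (T,_)→(P,x,0)
state=P head=3 tape=zxy[x]__   (P,x)→(P,z,-1)
state=P head=2 tape=zx[y]z__   (P,y)→(Q,z,0)
state=Q head=2 tape=zx[z]z__   (Q,z)→(T,y,+1)
state=T head=3 tape=zxy[z]__   (T,z)→(Q,z,+1)
state=Q head=4 tape=zxyz[_]_   (Q,_)→(R,x,-1)
state=R head=3 tape=zxy[z]x_   (R,z)→(S,z,+1)
state=S head=4 tape=zxyz[x]_   (S,x)→(Q,x,-1)
state=Q head=3 tape=zxy[z]x_   (Q,z)→(T,y,+1)
state=T head=4 tape=zxyy[x]_   (T,x)→(R,y,-1)
state=R head=3 tape=zxy[y]y_   (R,y)→(R,y,+1)
state=R head=4 tape=zxyy[y]_   (R,y)→(R,y,+1)
state=R head=5 tape=zxyyy[_]   (R,_)→(H,z,-1)
state=H head=4 tape=zxyy[y]z
Cell 3 holds y when M halts.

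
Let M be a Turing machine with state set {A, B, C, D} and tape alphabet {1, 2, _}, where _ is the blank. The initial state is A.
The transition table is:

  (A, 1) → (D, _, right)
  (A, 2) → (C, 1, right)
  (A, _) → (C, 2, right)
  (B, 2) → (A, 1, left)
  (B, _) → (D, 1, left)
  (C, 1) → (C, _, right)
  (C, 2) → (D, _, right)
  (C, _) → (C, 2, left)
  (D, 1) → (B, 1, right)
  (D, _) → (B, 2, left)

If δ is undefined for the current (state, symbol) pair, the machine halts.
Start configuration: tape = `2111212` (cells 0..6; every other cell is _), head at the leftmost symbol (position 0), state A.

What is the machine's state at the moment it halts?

state=A head=0 tape=[2]111212_   (A,2)→(C,1,right)
state=C head=1 tape=1[1]11212_   (C,1)→(C,_,right)
state=C head=2 tape=1_[1]1212_   (C,1)→(C,_,right)
state=C head=3 tape=1__[1]212_   (C,1)→(C,_,right)
state=C head=4 tape=1___[2]12_   (C,2)→(D,_,right)
state=D head=5 tape=1____[1]2_   (D,1)→(B,1,right)
state=B head=6 tape=1____1[2]_   (B,2)→(A,1,left)
state=A head=5 tape=1____[1]1_   (A,1)→(D,_,right)
state=D head=6 tape=1_____[1]_   (D,1)→(B,1,right)
state=B head=7 tape=1_____1[_]   (B,_)→(D,1,left)
state=D head=6 tape=1_____[1]1   (D,1)→(B,1,right)
state=B head=7 tape=1_____1[1]
No transition is defined for (B, 1); M halts in state B.

B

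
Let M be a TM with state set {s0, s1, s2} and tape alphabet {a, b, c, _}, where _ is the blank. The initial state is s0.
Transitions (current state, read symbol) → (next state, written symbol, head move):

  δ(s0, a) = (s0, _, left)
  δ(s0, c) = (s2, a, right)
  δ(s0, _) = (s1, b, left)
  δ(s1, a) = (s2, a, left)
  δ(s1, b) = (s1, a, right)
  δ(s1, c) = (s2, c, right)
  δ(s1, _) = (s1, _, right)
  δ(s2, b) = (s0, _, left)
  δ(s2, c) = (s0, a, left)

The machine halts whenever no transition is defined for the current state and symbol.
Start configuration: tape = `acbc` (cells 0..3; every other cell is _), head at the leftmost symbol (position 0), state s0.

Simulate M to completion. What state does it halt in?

s0 | __[a]cbc   read a → write _, move left, go to s0
s0 | _[_]_cbc   read _ → write b, move left, go to s1
s1 | [_]b_cbc   read _ → write _, move right, go to s1
s1 | _[b]_cbc   read b → write a, move right, go to s1
s1 | _a[_]cbc   read _ → write _, move right, go to s1
s1 | _a_[c]bc   read c → write c, move right, go to s2
s2 | _a_c[b]c   read b → write _, move left, go to s0
s0 | _a_[c]_c   read c → write a, move right, go to s2
s2 | _a_a[_]c
No transition is defined for (s2, _); M halts in state s2.

s2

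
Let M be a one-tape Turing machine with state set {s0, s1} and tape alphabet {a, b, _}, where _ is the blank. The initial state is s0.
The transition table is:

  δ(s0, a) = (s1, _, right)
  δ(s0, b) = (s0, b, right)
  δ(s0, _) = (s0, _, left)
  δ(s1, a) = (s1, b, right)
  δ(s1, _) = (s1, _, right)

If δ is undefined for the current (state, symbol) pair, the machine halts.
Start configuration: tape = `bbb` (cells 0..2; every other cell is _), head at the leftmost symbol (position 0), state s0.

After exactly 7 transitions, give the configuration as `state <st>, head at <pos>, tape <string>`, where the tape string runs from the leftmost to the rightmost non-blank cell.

state s0, head at 3, tape bbb

s0 | [b]bb_   read b → write b, move right, go to s0
s0 | b[b]b_   read b → write b, move right, go to s0
s0 | bb[b]_   read b → write b, move right, go to s0
s0 | bbb[_]   read _ → write _, move left, go to s0
s0 | bb[b]_   read b → write b, move right, go to s0
s0 | bbb[_]   read _ → write _, move left, go to s0
s0 | bb[b]_   read b → write b, move right, go to s0
s0 | bbb[_]
After 7 steps: state s0, head at 3, tape bbb.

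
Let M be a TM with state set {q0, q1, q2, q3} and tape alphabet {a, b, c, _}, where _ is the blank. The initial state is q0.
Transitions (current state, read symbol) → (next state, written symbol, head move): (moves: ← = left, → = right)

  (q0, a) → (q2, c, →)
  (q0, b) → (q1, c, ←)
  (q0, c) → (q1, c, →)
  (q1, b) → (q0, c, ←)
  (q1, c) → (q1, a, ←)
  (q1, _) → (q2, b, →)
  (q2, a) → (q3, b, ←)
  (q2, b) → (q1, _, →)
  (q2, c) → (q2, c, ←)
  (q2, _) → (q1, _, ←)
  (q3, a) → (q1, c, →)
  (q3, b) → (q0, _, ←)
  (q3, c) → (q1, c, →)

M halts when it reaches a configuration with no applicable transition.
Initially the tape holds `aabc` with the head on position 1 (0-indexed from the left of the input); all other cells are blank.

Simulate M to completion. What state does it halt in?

q0 | a[a]bc__   read a → write c, move →, go to q2
q2 | ac[b]c__   read b → write _, move →, go to q1
q1 | ac_[c]__   read c → write a, move ←, go to q1
q1 | ac[_]a__   read _ → write b, move →, go to q2
q2 | acb[a]__   read a → write b, move ←, go to q3
q3 | ac[b]b__   read b → write _, move ←, go to q0
q0 | a[c]_b__   read c → write c, move →, go to q1
q1 | ac[_]b__   read _ → write b, move →, go to q2
q2 | acb[b]__   read b → write _, move →, go to q1
q1 | acb_[_]_   read _ → write b, move →, go to q2
q2 | acb_b[_]   read _ → write _, move ←, go to q1
q1 | acb_[b]_   read b → write c, move ←, go to q0
q0 | acb[_]c_
No transition is defined for (q0, _); M halts in state q0.

q0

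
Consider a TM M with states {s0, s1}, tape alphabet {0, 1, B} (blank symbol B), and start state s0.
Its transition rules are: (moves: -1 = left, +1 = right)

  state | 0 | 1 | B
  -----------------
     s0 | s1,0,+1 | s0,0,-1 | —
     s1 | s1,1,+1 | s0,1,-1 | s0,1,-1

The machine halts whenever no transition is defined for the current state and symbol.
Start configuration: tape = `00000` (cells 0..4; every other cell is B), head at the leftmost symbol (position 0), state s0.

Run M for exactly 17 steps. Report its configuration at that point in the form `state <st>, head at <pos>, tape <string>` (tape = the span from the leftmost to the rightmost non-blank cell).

s0 | [0]0000B   read 0 → write 0, move +1, go to s1
s1 | 0[0]000B   read 0 → write 1, move +1, go to s1
s1 | 01[0]00B   read 0 → write 1, move +1, go to s1
s1 | 011[0]0B   read 0 → write 1, move +1, go to s1
s1 | 0111[0]B   read 0 → write 1, move +1, go to s1
s1 | 01111[B]   read B → write 1, move -1, go to s0
s0 | 0111[1]1   read 1 → write 0, move -1, go to s0
s0 | 011[1]01   read 1 → write 0, move -1, go to s0
s0 | 01[1]001   read 1 → write 0, move -1, go to s0
s0 | 0[1]0001   read 1 → write 0, move -1, go to s0
s0 | [0]00001   read 0 → write 0, move +1, go to s1
s1 | 0[0]0001   read 0 → write 1, move +1, go to s1
s1 | 01[0]001   read 0 → write 1, move +1, go to s1
s1 | 011[0]01   read 0 → write 1, move +1, go to s1
s1 | 0111[0]1   read 0 → write 1, move +1, go to s1
s1 | 01111[1]   read 1 → write 1, move -1, go to s0
s0 | 0111[1]1   read 1 → write 0, move -1, go to s0
s0 | 011[1]01
After 17 steps: state s0, head at 3, tape 011101.

state s0, head at 3, tape 011101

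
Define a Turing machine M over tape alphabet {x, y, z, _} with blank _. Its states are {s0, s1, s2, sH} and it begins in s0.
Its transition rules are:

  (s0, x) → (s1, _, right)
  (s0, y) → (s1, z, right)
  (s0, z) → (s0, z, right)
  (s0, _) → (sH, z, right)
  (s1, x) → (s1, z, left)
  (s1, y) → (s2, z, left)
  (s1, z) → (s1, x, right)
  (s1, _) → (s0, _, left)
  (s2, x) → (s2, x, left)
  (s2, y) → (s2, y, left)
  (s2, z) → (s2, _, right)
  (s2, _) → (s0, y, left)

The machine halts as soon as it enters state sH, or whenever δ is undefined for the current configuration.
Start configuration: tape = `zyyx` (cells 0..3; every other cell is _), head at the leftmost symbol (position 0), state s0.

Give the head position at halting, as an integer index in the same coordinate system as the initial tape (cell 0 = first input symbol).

state=s0 head=0 tape=[z]yyx   (s0,z)→(s0,z,right)
state=s0 head=1 tape=z[y]yx   (s0,y)→(s1,z,right)
state=s1 head=2 tape=zz[y]x   (s1,y)→(s2,z,left)
state=s2 head=1 tape=z[z]zx   (s2,z)→(s2,_,right)
state=s2 head=2 tape=z_[z]x   (s2,z)→(s2,_,right)
state=s2 head=3 tape=z__[x]   (s2,x)→(s2,x,left)
state=s2 head=2 tape=z_[_]x   (s2,_)→(s0,y,left)
state=s0 head=1 tape=z[_]yx   (s0,_)→(sH,z,right)
state=sH head=2 tape=zz[y]x
At halt the head is at cell 2.

2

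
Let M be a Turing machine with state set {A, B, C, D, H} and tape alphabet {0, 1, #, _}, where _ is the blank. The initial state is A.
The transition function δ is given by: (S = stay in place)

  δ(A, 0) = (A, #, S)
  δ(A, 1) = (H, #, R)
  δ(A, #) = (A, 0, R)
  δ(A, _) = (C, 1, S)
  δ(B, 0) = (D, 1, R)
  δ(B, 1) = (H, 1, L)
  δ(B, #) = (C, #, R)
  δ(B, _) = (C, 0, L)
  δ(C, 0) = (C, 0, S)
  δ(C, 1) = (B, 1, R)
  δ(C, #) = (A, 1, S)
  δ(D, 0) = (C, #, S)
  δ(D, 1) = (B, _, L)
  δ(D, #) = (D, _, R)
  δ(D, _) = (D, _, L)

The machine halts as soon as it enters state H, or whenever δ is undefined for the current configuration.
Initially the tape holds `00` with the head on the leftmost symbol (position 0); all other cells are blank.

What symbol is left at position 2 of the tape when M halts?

1

state=A head=0 tape=[0]0___   (A,0)→(A,#,S)
state=A head=0 tape=[#]0___   (A,#)→(A,0,R)
state=A head=1 tape=0[0]___   (A,0)→(A,#,S)
state=A head=1 tape=0[#]___   (A,#)→(A,0,R)
state=A head=2 tape=00[_]__   (A,_)→(C,1,S)
state=C head=2 tape=00[1]__   (C,1)→(B,1,R)
state=B head=3 tape=001[_]_   (B,_)→(C,0,L)
state=C head=2 tape=00[1]0_   (C,1)→(B,1,R)
state=B head=3 tape=001[0]_   (B,0)→(D,1,R)
state=D head=4 tape=0011[_]   (D,_)→(D,_,L)
state=D head=3 tape=001[1]_   (D,1)→(B,_,L)
state=B head=2 tape=00[1]__   (B,1)→(H,1,L)
state=H head=1 tape=0[0]1__
Cell 2 holds 1 when M halts.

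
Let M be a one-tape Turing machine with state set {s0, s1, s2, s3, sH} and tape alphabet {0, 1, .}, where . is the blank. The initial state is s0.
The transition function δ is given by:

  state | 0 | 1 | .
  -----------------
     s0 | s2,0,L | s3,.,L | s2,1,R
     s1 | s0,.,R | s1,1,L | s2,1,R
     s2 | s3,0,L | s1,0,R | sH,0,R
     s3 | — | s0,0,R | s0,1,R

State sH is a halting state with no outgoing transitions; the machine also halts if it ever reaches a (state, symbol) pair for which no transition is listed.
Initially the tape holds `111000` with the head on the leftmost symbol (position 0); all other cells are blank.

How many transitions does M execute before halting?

28

state=s0 head=0 tape=..[1]11000   (s0,1)→(s3,.,L)
state=s3 head=-1 tape=.[.].11000   (s3,.)→(s0,1,R)
state=s0 head=0 tape=.1[.]11000   (s0,.)→(s2,1,R)
state=s2 head=1 tape=.11[1]1000   (s2,1)→(s1,0,R)
state=s1 head=2 tape=.110[1]000   (s1,1)→(s1,1,L)
state=s1 head=1 tape=.11[0]1000   (s1,0)→(s0,.,R)
state=s0 head=2 tape=.11.[1]000   (s0,1)→(s3,.,L)
state=s3 head=1 tape=.11[.].000   (s3,.)→(s0,1,R)
state=s0 head=2 tape=.111[.]000   (s0,.)→(s2,1,R)
state=s2 head=3 tape=.1111[0]00   (s2,0)→(s3,0,L)
state=s3 head=2 tape=.111[1]000   (s3,1)→(s0,0,R)
state=s0 head=3 tape=.1110[0]00   (s0,0)→(s2,0,L)
state=s2 head=2 tape=.111[0]000   (s2,0)→(s3,0,L)
state=s3 head=1 tape=.11[1]0000   (s3,1)→(s0,0,R)
state=s0 head=2 tape=.110[0]000   (s0,0)→(s2,0,L)
state=s2 head=1 tape=.11[0]0000   (s2,0)→(s3,0,L)
state=s3 head=0 tape=.1[1]00000   (s3,1)→(s0,0,R)
state=s0 head=1 tape=.10[0]0000   (s0,0)→(s2,0,L)
state=s2 head=0 tape=.1[0]00000   (s2,0)→(s3,0,L)
state=s3 head=-1 tape=.[1]000000   (s3,1)→(s0,0,R)
state=s0 head=0 tape=.0[0]00000   (s0,0)→(s2,0,L)
state=s2 head=-1 tape=.[0]000000   (s2,0)→(s3,0,L)
state=s3 head=-2 tape=[.]0000000   (s3,.)→(s0,1,R)
state=s0 head=-1 tape=1[0]000000   (s0,0)→(s2,0,L)
state=s2 head=-2 tape=[1]0000000   (s2,1)→(s1,0,R)
state=s1 head=-1 tape=0[0]000000   (s1,0)→(s0,.,R)
state=s0 head=0 tape=0.[0]00000   (s0,0)→(s2,0,L)
state=s2 head=-1 tape=0[.]000000   (s2,.)→(sH,0,R)
state=sH head=0 tape=00[0]00000
M halts after 28 transitions.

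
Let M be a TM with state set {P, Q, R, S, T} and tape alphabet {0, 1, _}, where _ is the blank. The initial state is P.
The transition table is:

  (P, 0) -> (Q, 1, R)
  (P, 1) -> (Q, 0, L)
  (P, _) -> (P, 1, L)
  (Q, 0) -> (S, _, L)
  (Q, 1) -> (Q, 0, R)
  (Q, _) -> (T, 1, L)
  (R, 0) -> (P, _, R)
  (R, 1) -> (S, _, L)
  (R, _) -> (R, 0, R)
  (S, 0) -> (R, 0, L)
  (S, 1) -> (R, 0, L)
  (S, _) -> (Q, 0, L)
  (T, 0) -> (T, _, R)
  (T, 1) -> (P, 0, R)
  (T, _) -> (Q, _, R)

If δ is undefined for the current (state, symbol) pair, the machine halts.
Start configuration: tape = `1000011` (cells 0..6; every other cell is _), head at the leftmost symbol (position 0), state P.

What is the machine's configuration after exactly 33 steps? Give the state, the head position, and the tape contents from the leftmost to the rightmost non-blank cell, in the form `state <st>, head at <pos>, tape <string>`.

state T, head at -1, tape 1001000011

state=P head=0 tape=___[1]000011   (P,1)→(Q,0,L)
state=Q head=-1 tape=__[_]0000011   (Q,_)→(T,1,L)
state=T head=-2 tape=_[_]10000011   (T,_)→(Q,_,R)
state=Q head=-1 tape=__[1]0000011   (Q,1)→(Q,0,R)
state=Q head=0 tape=__0[0]000011   (Q,0)→(S,_,L)
state=S head=-1 tape=__[0]_000011   (S,0)→(R,0,L)
state=R head=-2 tape=_[_]0_000011   (R,_)→(R,0,R)
state=R head=-1 tape=_0[0]_000011   (R,0)→(P,_,R)
state=P head=0 tape=_0_[_]000011   (P,_)→(P,1,L)
state=P head=-1 tape=_0[_]1000011   (P,_)→(P,1,L)
state=P head=-2 tape=_[0]11000011   (P,0)→(Q,1,R)
state=Q head=-1 tape=_1[1]1000011   (Q,1)→(Q,0,R)
state=Q head=0 tape=_10[1]000011   (Q,1)→(Q,0,R)
state=Q head=1 tape=_100[0]00011   (Q,0)→(S,_,L)
state=S head=0 tape=_10[0]_00011   (S,0)→(R,0,L)
state=R head=-1 tape=_1[0]0_00011   (R,0)→(P,_,R)
state=P head=0 tape=_1_[0]_00011   (P,0)→(Q,1,R)
state=Q head=1 tape=_1_1[_]00011   (Q,_)→(T,1,L)
state=T head=0 tape=_1_[1]100011   (T,1)→(P,0,R)
state=P head=1 tape=_1_0[1]00011   (P,1)→(Q,0,L)
state=Q head=0 tape=_1_[0]000011   (Q,0)→(S,_,L)
state=S head=-1 tape=_1[_]_000011   (S,_)→(Q,0,L)
state=Q head=-2 tape=_[1]0_000011   (Q,1)→(Q,0,R)
state=Q head=-1 tape=_0[0]_000011   (Q,0)→(S,_,L)
state=S head=-2 tape=_[0]__000011   (S,0)→(R,0,L)
state=R head=-3 tape=[_]0__000011   (R,_)→(R,0,R)
state=R head=-2 tape=0[0]__000011   (R,0)→(P,_,R)
state=P head=-1 tape=0_[_]_000011   (P,_)→(P,1,L)
state=P head=-2 tape=0[_]1_000011   (P,_)→(P,1,L)
state=P head=-3 tape=[0]11_000011   (P,0)→(Q,1,R)
state=Q head=-2 tape=1[1]1_000011   (Q,1)→(Q,0,R)
state=Q head=-1 tape=10[1]_000011   (Q,1)→(Q,0,R)
state=Q head=0 tape=100[_]000011   (Q,_)→(T,1,L)
state=T head=-1 tape=10[0]1000011
After 33 steps: state T, head at -1, tape 1001000011.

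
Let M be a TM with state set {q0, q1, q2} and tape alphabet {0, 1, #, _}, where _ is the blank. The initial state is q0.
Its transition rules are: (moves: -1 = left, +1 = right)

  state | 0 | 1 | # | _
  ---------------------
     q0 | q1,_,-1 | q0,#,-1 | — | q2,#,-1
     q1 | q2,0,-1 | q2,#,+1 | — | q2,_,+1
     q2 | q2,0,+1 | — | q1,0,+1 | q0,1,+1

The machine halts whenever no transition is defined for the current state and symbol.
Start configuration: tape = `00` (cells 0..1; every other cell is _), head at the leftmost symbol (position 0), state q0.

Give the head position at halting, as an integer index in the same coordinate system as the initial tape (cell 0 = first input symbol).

q0 | _[0]0_   read 0 → write _, move -1, go to q1
q1 | [_]_0_   read _ → write _, move +1, go to q2
q2 | _[_]0_   read _ → write 1, move +1, go to q0
q0 | _1[0]_   read 0 → write _, move -1, go to q1
q1 | _[1]__   read 1 → write #, move +1, go to q2
q2 | _#[_]_   read _ → write 1, move +1, go to q0
q0 | _#1[_]   read _ → write #, move -1, go to q2
q2 | _#[1]#
At halt the head is at cell 1.

1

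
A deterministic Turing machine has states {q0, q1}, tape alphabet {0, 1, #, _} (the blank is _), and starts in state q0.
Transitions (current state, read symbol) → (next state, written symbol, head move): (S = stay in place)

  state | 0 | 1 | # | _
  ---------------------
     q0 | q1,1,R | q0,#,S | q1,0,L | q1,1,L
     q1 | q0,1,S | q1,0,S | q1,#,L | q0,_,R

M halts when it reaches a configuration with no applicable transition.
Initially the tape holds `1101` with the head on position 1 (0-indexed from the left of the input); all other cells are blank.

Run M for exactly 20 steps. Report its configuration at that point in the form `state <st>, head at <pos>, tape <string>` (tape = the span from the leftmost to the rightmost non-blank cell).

state=q0 head=1 tape=_1[1]01   (q0,1)→(q0,#,S)
state=q0 head=1 tape=_1[#]01   (q0,#)→(q1,0,L)
state=q1 head=0 tape=_[1]001   (q1,1)→(q1,0,S)
state=q1 head=0 tape=_[0]001   (q1,0)→(q0,1,S)
state=q0 head=0 tape=_[1]001   (q0,1)→(q0,#,S)
state=q0 head=0 tape=_[#]001   (q0,#)→(q1,0,L)
state=q1 head=-1 tape=[_]0001   (q1,_)→(q0,_,R)
state=q0 head=0 tape=_[0]001   (q0,0)→(q1,1,R)
state=q1 head=1 tape=_1[0]01   (q1,0)→(q0,1,S)
state=q0 head=1 tape=_1[1]01   (q0,1)→(q0,#,S)
state=q0 head=1 tape=_1[#]01   (q0,#)→(q1,0,L)
state=q1 head=0 tape=_[1]001   (q1,1)→(q1,0,S)
state=q1 head=0 tape=_[0]001   (q1,0)→(q0,1,S)
state=q0 head=0 tape=_[1]001   (q0,1)→(q0,#,S)
state=q0 head=0 tape=_[#]001   (q0,#)→(q1,0,L)
state=q1 head=-1 tape=[_]0001   (q1,_)→(q0,_,R)
state=q0 head=0 tape=_[0]001   (q0,0)→(q1,1,R)
state=q1 head=1 tape=_1[0]01   (q1,0)→(q0,1,S)
state=q0 head=1 tape=_1[1]01   (q0,1)→(q0,#,S)
state=q0 head=1 tape=_1[#]01   (q0,#)→(q1,0,L)
state=q1 head=0 tape=_[1]001
After 20 steps: state q1, head at 0, tape 1001.

state q1, head at 0, tape 1001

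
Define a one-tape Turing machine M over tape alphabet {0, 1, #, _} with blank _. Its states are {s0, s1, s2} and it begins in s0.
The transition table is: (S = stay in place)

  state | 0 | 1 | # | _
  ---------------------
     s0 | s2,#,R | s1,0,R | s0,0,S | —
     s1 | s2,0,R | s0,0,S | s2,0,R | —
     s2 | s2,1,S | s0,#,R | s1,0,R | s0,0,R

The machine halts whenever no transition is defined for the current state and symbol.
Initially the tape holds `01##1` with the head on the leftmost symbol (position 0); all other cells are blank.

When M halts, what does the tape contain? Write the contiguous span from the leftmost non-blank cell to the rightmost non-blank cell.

###0#0

s0 | [0]1##1__   read 0 → write #, move R, go to s2
s2 | #[1]##1__   read 1 → write #, move R, go to s0
s0 | ##[#]#1__   read # → write 0, move S, go to s0
s0 | ##[0]#1__   read 0 → write #, move R, go to s2
s2 | ###[#]1__   read # → write 0, move R, go to s1
s1 | ###0[1]__   read 1 → write 0, move S, go to s0
s0 | ###0[0]__   read 0 → write #, move R, go to s2
s2 | ###0#[_]_   read _ → write 0, move R, go to s0
s0 | ###0#0[_]
The non-blank tape span at halt is ###0#0.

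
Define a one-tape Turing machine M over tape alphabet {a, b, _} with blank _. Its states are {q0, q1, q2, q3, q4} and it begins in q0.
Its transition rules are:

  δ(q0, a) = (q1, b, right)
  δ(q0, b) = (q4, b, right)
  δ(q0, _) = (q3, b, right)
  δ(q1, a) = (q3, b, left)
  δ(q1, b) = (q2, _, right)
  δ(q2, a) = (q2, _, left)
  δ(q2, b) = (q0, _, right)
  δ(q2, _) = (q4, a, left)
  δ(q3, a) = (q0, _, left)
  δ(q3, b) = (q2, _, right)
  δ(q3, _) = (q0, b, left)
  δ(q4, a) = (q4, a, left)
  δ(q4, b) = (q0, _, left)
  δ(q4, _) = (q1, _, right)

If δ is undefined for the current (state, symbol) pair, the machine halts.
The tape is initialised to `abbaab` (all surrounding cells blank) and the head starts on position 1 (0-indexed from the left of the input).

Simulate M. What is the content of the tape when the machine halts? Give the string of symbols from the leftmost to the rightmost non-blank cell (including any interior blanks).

q0 | a[b]baab__   read b → write b, move right, go to q4
q4 | ab[b]aab__   read b → write _, move left, go to q0
q0 | a[b]_aab__   read b → write b, move right, go to q4
q4 | ab[_]aab__   read _ → write _, move right, go to q1
q1 | ab_[a]ab__   read a → write b, move left, go to q3
q3 | ab[_]bab__   read _ → write b, move left, go to q0
q0 | a[b]bbab__   read b → write b, move right, go to q4
q4 | ab[b]bab__   read b → write _, move left, go to q0
q0 | a[b]_bab__   read b → write b, move right, go to q4
q4 | ab[_]bab__   read _ → write _, move right, go to q1
q1 | ab_[b]ab__   read b → write _, move right, go to q2
q2 | ab__[a]b__   read a → write _, move left, go to q2
q2 | ab_[_]_b__   read _ → write a, move left, go to q4
q4 | ab[_]a_b__   read _ → write _, move right, go to q1
q1 | ab_[a]_b__   read a → write b, move left, go to q3
q3 | ab[_]b_b__   read _ → write b, move left, go to q0
q0 | a[b]bb_b__   read b → write b, move right, go to q4
q4 | ab[b]b_b__   read b → write _, move left, go to q0
q0 | a[b]_b_b__   read b → write b, move right, go to q4
q4 | ab[_]b_b__   read _ → write _, move right, go to q1
q1 | ab_[b]_b__   read b → write _, move right, go to q2
q2 | ab__[_]b__   read _ → write a, move left, go to q4
q4 | ab_[_]ab__   read _ → write _, move right, go to q1
q1 | ab__[a]b__   read a → write b, move left, go to q3
q3 | ab_[_]bb__   read _ → write b, move left, go to q0
q0 | ab[_]bbb__   read _ → write b, move right, go to q3
q3 | abb[b]bb__   read b → write _, move right, go to q2
q2 | abb_[b]b__   read b → write _, move right, go to q0
q0 | abb__[b]__   read b → write b, move right, go to q4
q4 | abb__b[_]_   read _ → write _, move right, go to q1
q1 | abb__b_[_]
The non-blank tape span at halt is abb__b.

abb__b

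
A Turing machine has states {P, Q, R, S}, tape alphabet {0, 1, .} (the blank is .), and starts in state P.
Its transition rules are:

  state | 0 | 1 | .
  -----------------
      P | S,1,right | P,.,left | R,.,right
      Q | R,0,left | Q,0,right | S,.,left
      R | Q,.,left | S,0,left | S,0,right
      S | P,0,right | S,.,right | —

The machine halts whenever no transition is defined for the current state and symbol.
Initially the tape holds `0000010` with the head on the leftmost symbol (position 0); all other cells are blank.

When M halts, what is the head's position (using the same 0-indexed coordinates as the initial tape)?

9

state=P head=0 tape=[0]000010...   (P,0)→(S,1,right)
state=S head=1 tape=1[0]00010...   (S,0)→(P,0,right)
state=P head=2 tape=10[0]0010...   (P,0)→(S,1,right)
state=S head=3 tape=101[0]010...   (S,0)→(P,0,right)
state=P head=4 tape=1010[0]10...   (P,0)→(S,1,right)
state=S head=5 tape=10101[1]0...   (S,1)→(S,.,right)
state=S head=6 tape=10101.[0]...   (S,0)→(P,0,right)
state=P head=7 tape=10101.0[.]..   (P,.)→(R,.,right)
state=R head=8 tape=10101.0.[.].   (R,.)→(S,0,right)
state=S head=9 tape=10101.0.0[.]
At halt the head is at cell 9.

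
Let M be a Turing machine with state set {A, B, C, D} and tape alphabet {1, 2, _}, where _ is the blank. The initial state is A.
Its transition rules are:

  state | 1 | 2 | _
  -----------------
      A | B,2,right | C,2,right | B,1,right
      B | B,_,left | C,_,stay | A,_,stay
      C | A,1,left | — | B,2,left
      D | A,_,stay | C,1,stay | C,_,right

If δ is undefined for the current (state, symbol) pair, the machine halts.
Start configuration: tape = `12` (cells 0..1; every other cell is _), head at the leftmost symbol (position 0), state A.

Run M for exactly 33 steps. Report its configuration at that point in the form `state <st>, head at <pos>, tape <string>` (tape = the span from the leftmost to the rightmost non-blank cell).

A | ____[1]2   read 1 → write 2, move right, go to B
B | ____2[2]   read 2 → write _, move stay, go to C
C | ____2[_]   read _ → write 2, move left, go to B
B | ____[2]2   read 2 → write _, move stay, go to C
C | ____[_]2   read _ → write 2, move left, go to B
B | ___[_]22   read _ → write _, move stay, go to A
A | ___[_]22   read _ → write 1, move right, go to B
B | ___1[2]2   read 2 → write _, move stay, go to C
C | ___1[_]2   read _ → write 2, move left, go to B
B | ___[1]22   read 1 → write _, move left, go to B
B | __[_]_22   read _ → write _, move stay, go to A
A | __[_]_22   read _ → write 1, move right, go to B
B | __1[_]22   read _ → write _, move stay, go to A
A | __1[_]22   read _ → write 1, move right, go to B
B | __11[2]2   read 2 → write _, move stay, go to C
C | __11[_]2   read _ → write 2, move left, go to B
B | __1[1]22   read 1 → write _, move left, go to B
B | __[1]_22   read 1 → write _, move left, go to B
B | _[_]__22   read _ → write _, move stay, go to A
A | _[_]__22   read _ → write 1, move right, go to B
B | _1[_]_22   read _ → write _, move stay, go to A
A | _1[_]_22   read _ → write 1, move right, go to B
B | _11[_]22   read _ → write _, move stay, go to A
A | _11[_]22   read _ → write 1, move right, go to B
B | _111[2]2   read 2 → write _, move stay, go to C
C | _111[_]2   read _ → write 2, move left, go to B
B | _11[1]22   read 1 → write _, move left, go to B
B | _1[1]_22   read 1 → write _, move left, go to B
B | _[1]__22   read 1 → write _, move left, go to B
B | [_]___22   read _ → write _, move stay, go to A
A | [_]___22   read _ → write 1, move right, go to B
B | 1[_]__22   read _ → write _, move stay, go to A
A | 1[_]__22   read _ → write 1, move right, go to B
B | 11[_]_22
After 33 steps: state B, head at -2, tape 11__22.

state B, head at -2, tape 11__22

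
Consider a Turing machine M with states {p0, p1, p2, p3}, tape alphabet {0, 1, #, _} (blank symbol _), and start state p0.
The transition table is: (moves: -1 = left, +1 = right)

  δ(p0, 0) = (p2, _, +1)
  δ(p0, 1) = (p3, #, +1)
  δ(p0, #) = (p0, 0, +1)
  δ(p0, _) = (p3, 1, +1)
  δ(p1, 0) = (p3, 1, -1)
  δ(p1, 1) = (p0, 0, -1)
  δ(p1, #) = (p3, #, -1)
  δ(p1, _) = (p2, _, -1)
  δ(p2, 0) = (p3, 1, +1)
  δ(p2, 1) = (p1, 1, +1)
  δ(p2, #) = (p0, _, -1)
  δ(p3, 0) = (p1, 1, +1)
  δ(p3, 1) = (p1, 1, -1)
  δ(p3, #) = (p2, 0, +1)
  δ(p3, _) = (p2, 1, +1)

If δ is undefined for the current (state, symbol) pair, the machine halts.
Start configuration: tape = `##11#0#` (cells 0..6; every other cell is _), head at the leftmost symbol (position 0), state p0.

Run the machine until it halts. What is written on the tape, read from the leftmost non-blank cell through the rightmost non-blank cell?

1#1#1#0#

state=p0 head=0 tape=___[#]#11#0#   (p0,#)→(p0,0,+1)
state=p0 head=1 tape=___0[#]11#0#   (p0,#)→(p0,0,+1)
state=p0 head=2 tape=___00[1]1#0#   (p0,1)→(p3,#,+1)
state=p3 head=3 tape=___00#[1]#0#   (p3,1)→(p1,1,-1)
state=p1 head=2 tape=___00[#]1#0#   (p1,#)→(p3,#,-1)
state=p3 head=1 tape=___0[0]#1#0#   (p3,0)→(p1,1,+1)
state=p1 head=2 tape=___01[#]1#0#   (p1,#)→(p3,#,-1)
state=p3 head=1 tape=___0[1]#1#0#   (p3,1)→(p1,1,-1)
state=p1 head=0 tape=___[0]1#1#0#   (p1,0)→(p3,1,-1)
state=p3 head=-1 tape=__[_]11#1#0#   (p3,_)→(p2,1,+1)
state=p2 head=0 tape=__1[1]1#1#0#   (p2,1)→(p1,1,+1)
state=p1 head=1 tape=__11[1]#1#0#   (p1,1)→(p0,0,-1)
state=p0 head=0 tape=__1[1]0#1#0#   (p0,1)→(p3,#,+1)
state=p3 head=1 tape=__1#[0]#1#0#   (p3,0)→(p1,1,+1)
state=p1 head=2 tape=__1#1[#]1#0#   (p1,#)→(p3,#,-1)
state=p3 head=1 tape=__1#[1]#1#0#   (p3,1)→(p1,1,-1)
state=p1 head=0 tape=__1[#]1#1#0#   (p1,#)→(p3,#,-1)
state=p3 head=-1 tape=__[1]#1#1#0#   (p3,1)→(p1,1,-1)
state=p1 head=-2 tape=_[_]1#1#1#0#   (p1,_)→(p2,_,-1)
state=p2 head=-3 tape=[_]_1#1#1#0#
The non-blank tape span at halt is 1#1#1#0#.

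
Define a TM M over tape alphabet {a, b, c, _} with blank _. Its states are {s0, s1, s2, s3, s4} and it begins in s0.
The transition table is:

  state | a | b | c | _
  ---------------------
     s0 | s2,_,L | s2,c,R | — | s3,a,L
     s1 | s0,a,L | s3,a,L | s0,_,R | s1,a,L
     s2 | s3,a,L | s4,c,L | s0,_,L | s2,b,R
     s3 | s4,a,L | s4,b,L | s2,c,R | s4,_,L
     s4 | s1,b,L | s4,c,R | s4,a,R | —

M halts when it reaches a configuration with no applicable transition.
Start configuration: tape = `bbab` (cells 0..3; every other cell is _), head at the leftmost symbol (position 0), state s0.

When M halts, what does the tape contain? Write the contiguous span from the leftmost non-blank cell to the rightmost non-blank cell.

state=s0 head=0 tape=_[b]bab_   (s0,b)→(s2,c,R)
state=s2 head=1 tape=_c[b]ab_   (s2,b)→(s4,c,L)
state=s4 head=0 tape=_[c]cab_   (s4,c)→(s4,a,R)
state=s4 head=1 tape=_a[c]ab_   (s4,c)→(s4,a,R)
state=s4 head=2 tape=_aa[a]b_   (s4,a)→(s1,b,L)
state=s1 head=1 tape=_a[a]bb_   (s1,a)→(s0,a,L)
state=s0 head=0 tape=_[a]abb_   (s0,a)→(s2,_,L)
state=s2 head=-1 tape=[_]_abb_   (s2,_)→(s2,b,R)
state=s2 head=0 tape=b[_]abb_   (s2,_)→(s2,b,R)
state=s2 head=1 tape=bb[a]bb_   (s2,a)→(s3,a,L)
state=s3 head=0 tape=b[b]abb_   (s3,b)→(s4,b,L)
state=s4 head=-1 tape=[b]babb_   (s4,b)→(s4,c,R)
state=s4 head=0 tape=c[b]abb_   (s4,b)→(s4,c,R)
state=s4 head=1 tape=cc[a]bb_   (s4,a)→(s1,b,L)
state=s1 head=0 tape=c[c]bbb_   (s1,c)→(s0,_,R)
state=s0 head=1 tape=c_[b]bb_   (s0,b)→(s2,c,R)
state=s2 head=2 tape=c_c[b]b_   (s2,b)→(s4,c,L)
state=s4 head=1 tape=c_[c]cb_   (s4,c)→(s4,a,R)
state=s4 head=2 tape=c_a[c]b_   (s4,c)→(s4,a,R)
state=s4 head=3 tape=c_aa[b]_   (s4,b)→(s4,c,R)
state=s4 head=4 tape=c_aac[_]
The non-blank tape span at halt is c_aac.

c_aac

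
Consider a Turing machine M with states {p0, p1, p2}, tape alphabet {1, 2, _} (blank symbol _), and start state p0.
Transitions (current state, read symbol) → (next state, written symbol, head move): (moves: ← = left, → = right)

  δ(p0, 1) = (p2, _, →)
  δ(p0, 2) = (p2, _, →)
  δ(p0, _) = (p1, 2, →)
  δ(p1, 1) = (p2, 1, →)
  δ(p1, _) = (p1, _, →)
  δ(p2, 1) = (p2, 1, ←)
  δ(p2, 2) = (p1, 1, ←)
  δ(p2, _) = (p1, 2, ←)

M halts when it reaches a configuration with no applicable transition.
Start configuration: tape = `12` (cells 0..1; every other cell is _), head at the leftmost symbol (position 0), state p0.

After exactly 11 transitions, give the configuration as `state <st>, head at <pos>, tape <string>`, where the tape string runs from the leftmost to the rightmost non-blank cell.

state=p0 head=0 tape=_[1]2_   (p0,1)→(p2,_,→)
state=p2 head=1 tape=__[2]_   (p2,2)→(p1,1,←)
state=p1 head=0 tape=_[_]1_   (p1,_)→(p1,_,→)
state=p1 head=1 tape=__[1]_   (p1,1)→(p2,1,→)
state=p2 head=2 tape=__1[_]   (p2,_)→(p1,2,←)
state=p1 head=1 tape=__[1]2   (p1,1)→(p2,1,→)
state=p2 head=2 tape=__1[2]   (p2,2)→(p1,1,←)
state=p1 head=1 tape=__[1]1   (p1,1)→(p2,1,→)
state=p2 head=2 tape=__1[1]   (p2,1)→(p2,1,←)
state=p2 head=1 tape=__[1]1   (p2,1)→(p2,1,←)
state=p2 head=0 tape=_[_]11   (p2,_)→(p1,2,←)
state=p1 head=-1 tape=[_]211
After 11 steps: state p1, head at -1, tape 211.

state p1, head at -1, tape 211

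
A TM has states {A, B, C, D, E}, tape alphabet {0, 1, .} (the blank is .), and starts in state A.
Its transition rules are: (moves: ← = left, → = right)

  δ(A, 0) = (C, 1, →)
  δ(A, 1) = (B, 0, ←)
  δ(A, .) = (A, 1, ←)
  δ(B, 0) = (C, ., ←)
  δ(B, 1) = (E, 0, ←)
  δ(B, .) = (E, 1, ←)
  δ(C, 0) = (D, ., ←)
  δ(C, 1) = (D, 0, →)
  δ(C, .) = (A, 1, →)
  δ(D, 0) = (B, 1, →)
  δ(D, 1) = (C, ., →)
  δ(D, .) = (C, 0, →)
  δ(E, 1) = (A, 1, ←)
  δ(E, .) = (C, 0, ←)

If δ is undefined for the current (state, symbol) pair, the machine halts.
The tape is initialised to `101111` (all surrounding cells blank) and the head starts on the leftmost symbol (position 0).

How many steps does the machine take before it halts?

18

A | ...[1]01111..   read 1 → write 0, move ←, go to B
B | ..[.]001111..   read . → write 1, move ←, go to E
E | .[.]1001111..   read . → write 0, move ←, go to C
C | [.]01001111..   read . → write 1, move →, go to A
A | 1[0]1001111..   read 0 → write 1, move →, go to C
C | 11[1]001111..   read 1 → write 0, move →, go to D
D | 110[0]01111..   read 0 → write 1, move →, go to B
B | 1101[0]1111..   read 0 → write ., move ←, go to C
C | 110[1].1111..   read 1 → write 0, move →, go to D
D | 1100[.]1111..   read . → write 0, move →, go to C
C | 11000[1]111..   read 1 → write 0, move →, go to D
D | 110000[1]11..   read 1 → write ., move →, go to C
C | 110000.[1]1..   read 1 → write 0, move →, go to D
D | 110000.0[1]..   read 1 → write ., move →, go to C
C | 110000.0.[.].   read . → write 1, move →, go to A
A | 110000.0.1[.]   read . → write 1, move ←, go to A
A | 110000.0.[1]1   read 1 → write 0, move ←, go to B
B | 110000.0[.]01   read . → write 1, move ←, go to E
E | 110000.[0]101
M halts after 18 transitions.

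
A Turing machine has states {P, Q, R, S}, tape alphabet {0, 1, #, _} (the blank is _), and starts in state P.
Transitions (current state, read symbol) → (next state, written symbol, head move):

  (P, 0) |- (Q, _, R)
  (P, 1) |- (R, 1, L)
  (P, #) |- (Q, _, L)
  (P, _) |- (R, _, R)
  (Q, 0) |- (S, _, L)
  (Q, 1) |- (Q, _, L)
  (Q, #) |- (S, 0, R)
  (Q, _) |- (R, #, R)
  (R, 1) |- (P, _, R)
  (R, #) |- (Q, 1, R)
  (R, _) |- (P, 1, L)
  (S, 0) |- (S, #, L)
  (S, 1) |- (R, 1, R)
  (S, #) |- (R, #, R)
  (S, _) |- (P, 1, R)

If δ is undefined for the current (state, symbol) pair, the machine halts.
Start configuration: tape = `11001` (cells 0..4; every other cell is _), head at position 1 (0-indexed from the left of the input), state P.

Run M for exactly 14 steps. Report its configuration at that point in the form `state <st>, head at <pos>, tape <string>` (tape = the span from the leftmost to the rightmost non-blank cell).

state=P head=1 tape=_1[1]001   (P,1)→(R,1,L)
state=R head=0 tape=_[1]1001   (R,1)→(P,_,R)
state=P head=1 tape=__[1]001   (P,1)→(R,1,L)
state=R head=0 tape=_[_]1001   (R,_)→(P,1,L)
state=P head=-1 tape=[_]11001   (P,_)→(R,_,R)
state=R head=0 tape=_[1]1001   (R,1)→(P,_,R)
state=P head=1 tape=__[1]001   (P,1)→(R,1,L)
state=R head=0 tape=_[_]1001   (R,_)→(P,1,L)
state=P head=-1 tape=[_]11001   (P,_)→(R,_,R)
state=R head=0 tape=_[1]1001   (R,1)→(P,_,R)
state=P head=1 tape=__[1]001   (P,1)→(R,1,L)
state=R head=0 tape=_[_]1001   (R,_)→(P,1,L)
state=P head=-1 tape=[_]11001   (P,_)→(R,_,R)
state=R head=0 tape=_[1]1001   (R,1)→(P,_,R)
state=P head=1 tape=__[1]001
After 14 steps: state P, head at 1, tape 1001.

state P, head at 1, tape 1001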